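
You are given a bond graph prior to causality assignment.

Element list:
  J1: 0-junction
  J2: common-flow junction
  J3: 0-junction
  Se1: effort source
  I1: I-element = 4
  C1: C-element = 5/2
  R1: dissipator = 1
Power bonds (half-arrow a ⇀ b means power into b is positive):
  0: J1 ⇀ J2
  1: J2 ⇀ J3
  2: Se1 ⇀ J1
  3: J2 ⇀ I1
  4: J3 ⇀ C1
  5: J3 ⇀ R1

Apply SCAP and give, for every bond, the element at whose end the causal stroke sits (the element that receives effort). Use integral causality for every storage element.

b0 stroke at J2
b1 stroke at J2
b2 stroke at J1
b3 stroke at I1
b4 stroke at J3
b5 stroke at R1

β2 →J1  (Se1 fixes effort; stroke away)
β0 →J2  (common-e at J1 fixed by 2)
β3 →I1  (prefer integral on I1)
β1 →J2  (common-f at J2 fixed by 3)
β4 →J3  (C1 outputs effort q/C1)
β5 →R1  (J3 effort already set via bond 4)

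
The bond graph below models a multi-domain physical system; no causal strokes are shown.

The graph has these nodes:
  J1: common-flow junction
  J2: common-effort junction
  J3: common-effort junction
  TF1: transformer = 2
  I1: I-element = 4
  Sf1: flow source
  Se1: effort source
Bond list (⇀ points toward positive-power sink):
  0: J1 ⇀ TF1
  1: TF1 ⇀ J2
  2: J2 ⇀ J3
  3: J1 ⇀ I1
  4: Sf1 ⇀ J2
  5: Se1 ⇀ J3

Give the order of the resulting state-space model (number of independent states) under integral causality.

β4 stroke at Sf1  (Sf1 (Sf) sets flow on bond)
β5 stroke at J3  (Se1: effort source, stroke at far end)
β2 stroke at J2  (common-e at J3 fixed by 5)
β1 stroke at TF1  (J2: bond 2 brought effort, rest push out)
β0 stroke at J1  (TF1 one-in-one-out from 1)
β3 stroke at I1  (closing 1-jn rule on J1)

1  (I1 all integral)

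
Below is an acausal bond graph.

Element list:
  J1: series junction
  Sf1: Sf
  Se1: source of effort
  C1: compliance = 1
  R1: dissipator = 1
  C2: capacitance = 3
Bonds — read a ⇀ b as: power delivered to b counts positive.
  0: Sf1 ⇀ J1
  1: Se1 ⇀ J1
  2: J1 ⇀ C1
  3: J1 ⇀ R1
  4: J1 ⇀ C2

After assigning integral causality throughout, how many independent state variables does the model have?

2  (C1, C2 all integral)

#0 stroke at Sf1  (Sf1: flow source, stroke at near end)
#1 stroke at J1  (Se1 (Se) sets effort on bond)
#2 stroke at J1  (1-jn J1 has f-setter on 0)
#3 stroke at J1  (1-jn J1 has f-setter on 0)
#4 stroke at J1  (J1 flow already set via bond 0)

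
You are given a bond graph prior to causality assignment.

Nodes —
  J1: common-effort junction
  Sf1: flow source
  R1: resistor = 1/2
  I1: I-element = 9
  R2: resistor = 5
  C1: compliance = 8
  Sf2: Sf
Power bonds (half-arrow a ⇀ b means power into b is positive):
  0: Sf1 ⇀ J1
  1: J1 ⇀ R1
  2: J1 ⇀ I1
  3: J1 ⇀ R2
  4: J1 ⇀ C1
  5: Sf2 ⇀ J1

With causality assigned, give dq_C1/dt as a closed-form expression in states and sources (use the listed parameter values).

β0 stroke at Sf1  (source Sf1 imposes f)
β5 stroke at Sf2  (Sf2: flow source, stroke at near end)
β2 stroke at I1  (prefer integral on I1)
β4 stroke at J1  (C1 integral (e out))
β1 stroke at R1  (0-jn J1 has e-setter on 4)
β3 stroke at R2  (J1 effort already set via bond 4)

dq_C1/dt = F_Sf1 + F_Sf2 - p_I1/9 - 11*q_C1/40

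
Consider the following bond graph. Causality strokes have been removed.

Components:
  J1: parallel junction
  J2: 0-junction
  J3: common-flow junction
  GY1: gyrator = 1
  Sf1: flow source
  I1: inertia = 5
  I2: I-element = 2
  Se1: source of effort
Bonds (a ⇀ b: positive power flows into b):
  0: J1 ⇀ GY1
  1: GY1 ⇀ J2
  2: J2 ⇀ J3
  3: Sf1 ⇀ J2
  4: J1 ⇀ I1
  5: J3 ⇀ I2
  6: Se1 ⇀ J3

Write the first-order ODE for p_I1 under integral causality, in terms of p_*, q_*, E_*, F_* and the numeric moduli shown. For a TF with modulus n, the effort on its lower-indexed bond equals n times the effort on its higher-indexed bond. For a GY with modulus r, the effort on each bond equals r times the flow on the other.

dp_I1/dt = -F_Sf1 + p_I2/2

bond 3 →Sf1  (source Sf1 imposes f)
bond 6 →J3  (Se1 fixes effort; stroke away)
bond 4 →I1  (I1 outputs flow p/I1)
bond 0 →J1  (only one effort-in slot at J1)
bond 1 →J2  (GY GY1: same side as bond 0)
bond 2 →J3  (0-jn J2 has e-setter on 1)
bond 5 →I2  (J3: last free bond brings flow in)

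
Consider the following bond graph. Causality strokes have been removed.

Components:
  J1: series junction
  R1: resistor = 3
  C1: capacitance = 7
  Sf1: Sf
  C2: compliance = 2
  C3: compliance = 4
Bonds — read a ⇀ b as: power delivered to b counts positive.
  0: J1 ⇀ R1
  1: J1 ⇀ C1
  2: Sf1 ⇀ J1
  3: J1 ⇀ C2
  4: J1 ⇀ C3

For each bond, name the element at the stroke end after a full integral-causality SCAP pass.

bond 2 →Sf1  (Sf1 fixes flow; stroke at Sf1)
bond 0 →J1  (J1: bond 2 brought flow, rest push out)
bond 1 →J1  (common-f at J1 fixed by 2)
bond 3 →J1  (common-f at J1 fixed by 2)
bond 4 →J1  (common-f at J1 fixed by 2)

b0 stroke→J1
b1 stroke→J1
b2 stroke→Sf1
b3 stroke→J1
b4 stroke→J1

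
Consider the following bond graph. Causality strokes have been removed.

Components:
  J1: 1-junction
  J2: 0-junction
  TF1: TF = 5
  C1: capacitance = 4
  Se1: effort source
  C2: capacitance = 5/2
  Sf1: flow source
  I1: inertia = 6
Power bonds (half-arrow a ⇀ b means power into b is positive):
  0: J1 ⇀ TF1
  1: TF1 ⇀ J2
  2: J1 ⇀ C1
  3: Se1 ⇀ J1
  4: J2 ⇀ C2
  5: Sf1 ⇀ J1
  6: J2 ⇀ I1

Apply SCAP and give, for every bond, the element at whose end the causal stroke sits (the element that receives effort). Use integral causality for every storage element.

β3 |J1  (Se1: effort source, stroke at far end)
β5 |Sf1  (Sf1: flow source, stroke at near end)
β0 |J1  (common-f at J1 fixed by 5)
β2 |J1  (J1: bond 5 brought flow, rest push out)
β1 |TF1  (TF1 one-in-one-out from 0)
β4 |J2  (C2 outputs effort q/C2)
β6 |I1  (J2: bond 4 brought effort, rest push out)

β0 stroke→J1
β1 stroke→TF1
β2 stroke→J1
β3 stroke→J1
β4 stroke→J2
β5 stroke→Sf1
β6 stroke→I1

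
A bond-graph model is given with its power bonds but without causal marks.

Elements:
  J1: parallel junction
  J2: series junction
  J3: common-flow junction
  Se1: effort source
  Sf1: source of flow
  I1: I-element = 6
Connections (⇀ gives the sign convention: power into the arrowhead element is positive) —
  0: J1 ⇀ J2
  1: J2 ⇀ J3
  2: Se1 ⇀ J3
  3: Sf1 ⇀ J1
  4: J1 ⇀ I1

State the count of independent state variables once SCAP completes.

1  (I1 all integral)

β2 stroke at J3  (Se1: effort source, stroke at far end)
β3 stroke at Sf1  (source Sf1 imposes f)
β1 stroke at J2  (J3: last free bond brings flow in)
β0 stroke at J1  (only one flow-in slot at J2)
β4 stroke at I1  (common-e at J1 fixed by 0)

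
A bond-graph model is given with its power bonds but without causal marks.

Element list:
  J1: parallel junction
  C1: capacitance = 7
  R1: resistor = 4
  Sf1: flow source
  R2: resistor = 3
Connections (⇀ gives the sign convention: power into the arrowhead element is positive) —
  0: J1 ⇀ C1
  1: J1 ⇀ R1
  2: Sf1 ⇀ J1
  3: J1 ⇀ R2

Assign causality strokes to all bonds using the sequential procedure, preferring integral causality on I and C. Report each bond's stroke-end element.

bond 0 |J1
bond 1 |R1
bond 2 |Sf1
bond 3 |R2

bond 2 stroke→Sf1  (Sf1 (Sf) sets flow on bond)
bond 0 stroke→J1  (prefer integral on C1)
bond 1 stroke→R1  (J1: bond 0 brought effort, rest push out)
bond 3 stroke→R2  (J1 effort already set via bond 0)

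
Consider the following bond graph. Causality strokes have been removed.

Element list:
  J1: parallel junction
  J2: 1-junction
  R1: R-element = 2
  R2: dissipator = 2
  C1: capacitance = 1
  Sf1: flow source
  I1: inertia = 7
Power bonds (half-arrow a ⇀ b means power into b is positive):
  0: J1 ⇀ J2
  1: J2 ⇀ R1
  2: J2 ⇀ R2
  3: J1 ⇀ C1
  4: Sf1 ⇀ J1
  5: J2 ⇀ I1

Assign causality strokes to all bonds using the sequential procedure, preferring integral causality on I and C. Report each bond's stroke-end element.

b0 |J2
b1 |J2
b2 |J2
b3 |J1
b4 |Sf1
b5 |I1

b4 →Sf1  (source Sf1 imposes f)
b3 →J1  (C1 integral (e out))
b0 →J2  (J1 effort already set via bond 3)
b5 →I1  (I1 integral (f out))
b1 →J2  (J2 flow already set via bond 5)
b2 →J2  (1-jn J2 has f-setter on 5)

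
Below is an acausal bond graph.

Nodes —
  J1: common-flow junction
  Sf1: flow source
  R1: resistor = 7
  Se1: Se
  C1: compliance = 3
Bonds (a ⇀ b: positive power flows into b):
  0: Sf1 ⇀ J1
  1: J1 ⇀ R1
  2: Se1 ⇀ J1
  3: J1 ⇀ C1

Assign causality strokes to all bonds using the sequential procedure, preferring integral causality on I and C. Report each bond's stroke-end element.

#0 →Sf1
#1 →J1
#2 →J1
#3 →J1

#0 |Sf1  (Sf1 (Sf) sets flow on bond)
#2 |J1  (Se1 (Se) sets effort on bond)
#1 |J1  (common-f at J1 fixed by 0)
#3 |J1  (J1: bond 0 brought flow, rest push out)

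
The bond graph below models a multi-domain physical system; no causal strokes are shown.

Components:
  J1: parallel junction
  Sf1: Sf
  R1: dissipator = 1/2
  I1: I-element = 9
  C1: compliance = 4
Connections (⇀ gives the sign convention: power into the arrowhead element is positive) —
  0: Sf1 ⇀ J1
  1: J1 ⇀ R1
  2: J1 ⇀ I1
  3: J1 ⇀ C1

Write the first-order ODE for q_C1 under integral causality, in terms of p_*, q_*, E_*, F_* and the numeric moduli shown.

bond 0 stroke→Sf1  (source Sf1 imposes f)
bond 2 stroke→I1  (prefer integral on I1)
bond 3 stroke→J1  (C1: C, integral causality)
bond 1 stroke→R1  (J1 effort already set via bond 3)

dq_C1/dt = F_Sf1 - p_I1/9 - q_C1/2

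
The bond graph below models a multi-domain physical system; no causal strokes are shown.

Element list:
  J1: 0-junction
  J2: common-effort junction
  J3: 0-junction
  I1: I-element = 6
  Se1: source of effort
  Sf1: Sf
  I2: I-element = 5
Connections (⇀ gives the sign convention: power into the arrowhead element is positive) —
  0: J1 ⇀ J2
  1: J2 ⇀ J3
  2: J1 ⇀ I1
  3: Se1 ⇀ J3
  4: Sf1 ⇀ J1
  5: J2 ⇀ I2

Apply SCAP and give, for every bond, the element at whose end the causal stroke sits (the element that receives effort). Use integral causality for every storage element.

b0 stroke→J1
b1 stroke→J2
b2 stroke→I1
b3 stroke→J3
b4 stroke→Sf1
b5 stroke→I2

bond 3 →J3  (source Se1 imposes e)
bond 4 →Sf1  (source Sf1 imposes f)
bond 1 →J2  (J3 effort already set via bond 3)
bond 0 →J1  (common-e at J2 fixed by 1)
bond 5 →I2  (0-jn J2 has e-setter on 1)
bond 2 →I1  (J1: bond 0 brought effort, rest push out)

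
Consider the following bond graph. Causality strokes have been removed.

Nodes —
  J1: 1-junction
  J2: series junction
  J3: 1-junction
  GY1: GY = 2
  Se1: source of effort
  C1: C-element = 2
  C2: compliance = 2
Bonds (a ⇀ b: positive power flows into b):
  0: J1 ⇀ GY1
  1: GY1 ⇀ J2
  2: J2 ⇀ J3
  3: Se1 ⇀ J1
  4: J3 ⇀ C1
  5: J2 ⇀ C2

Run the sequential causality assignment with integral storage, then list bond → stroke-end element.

#0 |GY1
#1 |GY1
#2 |J2
#3 |J1
#4 |J3
#5 |J2

#3 |J1  (Se1 fixes effort; stroke away)
#0 |GY1  (only one flow-in slot at J1)
#1 |GY1  (GY GY1: same side as bond 0)
#2 |J2  (J2: bond 1 brought flow, rest push out)
#5 |J2  (J2 flow already set via bond 1)
#4 |J3  (common-f at J3 fixed by 2)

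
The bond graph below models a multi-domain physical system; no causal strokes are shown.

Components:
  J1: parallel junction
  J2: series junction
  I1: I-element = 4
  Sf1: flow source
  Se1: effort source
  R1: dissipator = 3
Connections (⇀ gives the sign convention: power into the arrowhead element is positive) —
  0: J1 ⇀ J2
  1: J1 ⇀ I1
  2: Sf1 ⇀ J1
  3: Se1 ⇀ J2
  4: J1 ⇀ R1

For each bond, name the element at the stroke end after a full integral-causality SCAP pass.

b0 stroke→J1
b1 stroke→I1
b2 stroke→Sf1
b3 stroke→J2
b4 stroke→R1

b2 stroke at Sf1  (source Sf1 imposes f)
b3 stroke at J2  (Se1 fixes effort; stroke away)
b0 stroke at J1  (J2: last free bond brings flow in)
b1 stroke at I1  (common-e at J1 fixed by 0)
b4 stroke at R1  (J1: bond 0 brought effort, rest push out)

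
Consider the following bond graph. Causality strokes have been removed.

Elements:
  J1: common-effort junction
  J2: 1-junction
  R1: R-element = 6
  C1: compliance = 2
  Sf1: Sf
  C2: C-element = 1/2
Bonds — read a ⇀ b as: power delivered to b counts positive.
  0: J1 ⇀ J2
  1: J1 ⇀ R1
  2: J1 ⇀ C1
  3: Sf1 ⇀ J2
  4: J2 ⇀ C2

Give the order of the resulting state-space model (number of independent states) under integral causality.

bond 3 stroke→Sf1  (Sf1: flow source, stroke at near end)
bond 0 stroke→J2  (common-f at J2 fixed by 3)
bond 4 stroke→J2  (1-jn J2 has f-setter on 3)
bond 2 stroke→J1  (prefer integral on C1)
bond 1 stroke→R1  (J1: bond 2 brought effort, rest push out)

2  (C1, C2 all integral)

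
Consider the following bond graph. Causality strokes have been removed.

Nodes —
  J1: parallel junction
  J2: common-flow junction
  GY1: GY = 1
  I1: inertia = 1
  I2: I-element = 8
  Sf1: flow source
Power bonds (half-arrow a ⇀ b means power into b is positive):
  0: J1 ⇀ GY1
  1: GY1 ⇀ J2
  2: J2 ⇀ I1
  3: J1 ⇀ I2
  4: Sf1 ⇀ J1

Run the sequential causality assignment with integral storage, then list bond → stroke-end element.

#4 stroke→Sf1  (source Sf1 imposes f)
#2 stroke→I1  (I1: I, integral causality)
#1 stroke→J2  (1-jn J2 has f-setter on 2)
#0 stroke→J1  (GY GY1: same side as bond 1)
#3 stroke→I2  (common-e at J1 fixed by 0)

β0 |J1
β1 |J2
β2 |I1
β3 |I2
β4 |Sf1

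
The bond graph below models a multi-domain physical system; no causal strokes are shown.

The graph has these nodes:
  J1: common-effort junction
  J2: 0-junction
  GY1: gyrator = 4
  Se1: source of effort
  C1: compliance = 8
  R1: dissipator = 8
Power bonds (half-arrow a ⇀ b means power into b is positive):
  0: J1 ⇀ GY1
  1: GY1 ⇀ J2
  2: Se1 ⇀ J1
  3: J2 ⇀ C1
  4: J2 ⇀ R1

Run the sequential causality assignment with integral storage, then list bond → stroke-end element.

β0 stroke at GY1
β1 stroke at GY1
β2 stroke at J1
β3 stroke at J2
β4 stroke at R1

#2 →J1  (source Se1 imposes e)
#0 →GY1  (J1 effort already set via bond 2)
#1 →GY1  (through GY1, causality inverts; strokes same side of GY1)
#3 →J2  (prefer integral on C1)
#4 →R1  (0-jn J2 has e-setter on 3)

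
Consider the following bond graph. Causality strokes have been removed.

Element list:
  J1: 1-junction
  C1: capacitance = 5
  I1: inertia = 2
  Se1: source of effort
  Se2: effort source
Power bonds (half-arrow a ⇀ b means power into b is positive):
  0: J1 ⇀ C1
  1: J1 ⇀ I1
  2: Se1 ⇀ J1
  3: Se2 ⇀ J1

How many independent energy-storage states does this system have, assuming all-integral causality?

2  (C1, I1 all integral)

#2 |J1  (Se1 fixes effort; stroke away)
#3 |J1  (Se2 fixes effort; stroke away)
#0 |J1  (C1: C, integral causality)
#1 |I1  (J1: last free bond brings flow in)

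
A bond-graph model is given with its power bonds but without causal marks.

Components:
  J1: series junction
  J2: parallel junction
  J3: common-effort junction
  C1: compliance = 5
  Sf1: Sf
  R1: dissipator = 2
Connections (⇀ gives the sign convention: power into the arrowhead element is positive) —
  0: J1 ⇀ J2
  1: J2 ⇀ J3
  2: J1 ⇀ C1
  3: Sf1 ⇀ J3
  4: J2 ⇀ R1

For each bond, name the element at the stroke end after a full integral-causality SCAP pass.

β3 stroke at Sf1  (Sf1: flow source, stroke at near end)
β1 stroke at J3  (only one effort-in slot at J3)
β2 stroke at J1  (prefer integral on C1)
β0 stroke at J2  (J1: last free bond brings flow in)
β4 stroke at R1  (common-e at J2 fixed by 0)

b0 stroke at J2
b1 stroke at J3
b2 stroke at J1
b3 stroke at Sf1
b4 stroke at R1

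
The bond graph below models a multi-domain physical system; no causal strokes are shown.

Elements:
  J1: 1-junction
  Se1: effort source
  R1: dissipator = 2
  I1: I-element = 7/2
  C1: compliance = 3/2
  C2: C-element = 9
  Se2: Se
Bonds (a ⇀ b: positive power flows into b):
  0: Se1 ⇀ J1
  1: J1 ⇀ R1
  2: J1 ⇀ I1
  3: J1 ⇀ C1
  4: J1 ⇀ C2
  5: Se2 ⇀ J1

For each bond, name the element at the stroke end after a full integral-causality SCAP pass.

β0 stroke at J1  (source Se1 imposes e)
β5 stroke at J1  (source Se2 imposes e)
β2 stroke at I1  (I1: I, integral causality)
β1 stroke at J1  (J1: bond 2 brought flow, rest push out)
β3 stroke at J1  (1-jn J1 has f-setter on 2)
β4 stroke at J1  (J1 flow already set via bond 2)

b0 →J1
b1 →J1
b2 →I1
b3 →J1
b4 →J1
b5 →J1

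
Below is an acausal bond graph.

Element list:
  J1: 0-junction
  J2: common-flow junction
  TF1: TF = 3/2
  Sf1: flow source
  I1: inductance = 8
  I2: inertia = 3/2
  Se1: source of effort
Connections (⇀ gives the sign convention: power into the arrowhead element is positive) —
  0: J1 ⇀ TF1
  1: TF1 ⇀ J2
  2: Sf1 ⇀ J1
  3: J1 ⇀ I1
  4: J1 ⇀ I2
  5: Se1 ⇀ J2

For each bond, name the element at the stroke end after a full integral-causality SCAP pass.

#0 stroke→J1
#1 stroke→TF1
#2 stroke→Sf1
#3 stroke→I1
#4 stroke→I2
#5 stroke→J2

bond 2 |Sf1  (Sf1 fixes flow; stroke at Sf1)
bond 5 |J2  (Se1: effort source, stroke at far end)
bond 1 |TF1  (only one flow-in slot at J2)
bond 0 |J1  (through TF1, causality passes straight; one stroke at TF1)
bond 3 |I1  (J1: bond 0 brought effort, rest push out)
bond 4 |I2  (J1 effort already set via bond 0)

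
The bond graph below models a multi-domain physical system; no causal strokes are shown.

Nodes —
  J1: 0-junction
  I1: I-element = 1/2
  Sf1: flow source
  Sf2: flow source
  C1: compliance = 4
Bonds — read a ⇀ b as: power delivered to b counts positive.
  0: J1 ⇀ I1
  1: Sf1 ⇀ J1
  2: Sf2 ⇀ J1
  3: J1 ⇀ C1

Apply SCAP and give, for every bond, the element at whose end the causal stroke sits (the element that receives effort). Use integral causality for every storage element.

bond 1 stroke→Sf1  (source Sf1 imposes f)
bond 2 stroke→Sf2  (Sf2 fixes flow; stroke at Sf2)
bond 0 stroke→I1  (I1 integral (f out))
bond 3 stroke→J1  (J1: last free bond brings effort in)

b0 |I1
b1 |Sf1
b2 |Sf2
b3 |J1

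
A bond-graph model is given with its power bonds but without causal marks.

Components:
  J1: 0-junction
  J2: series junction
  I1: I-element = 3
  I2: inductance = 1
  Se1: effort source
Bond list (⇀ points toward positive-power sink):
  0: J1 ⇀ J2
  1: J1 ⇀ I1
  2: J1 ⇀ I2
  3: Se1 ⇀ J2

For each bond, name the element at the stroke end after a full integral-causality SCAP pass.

bond 0 |J1
bond 1 |I1
bond 2 |I2
bond 3 |J2

β3 →J2  (Se1 fixes effort; stroke away)
β0 →J1  (closing 1-jn rule on J2)
β1 →I1  (J1 effort already set via bond 0)
β2 →I2  (J1 effort already set via bond 0)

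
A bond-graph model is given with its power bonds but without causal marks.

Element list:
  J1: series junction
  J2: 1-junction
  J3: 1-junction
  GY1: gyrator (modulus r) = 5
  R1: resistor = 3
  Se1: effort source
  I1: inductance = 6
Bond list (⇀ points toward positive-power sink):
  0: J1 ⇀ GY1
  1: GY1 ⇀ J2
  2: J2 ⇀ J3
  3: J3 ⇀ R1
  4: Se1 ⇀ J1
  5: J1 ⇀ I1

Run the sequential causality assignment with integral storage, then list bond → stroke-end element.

bond 4 stroke at J1  (Se1 (Se) sets effort on bond)
bond 5 stroke at I1  (I1 integral (f out))
bond 0 stroke at J1  (J1 flow already set via bond 5)
bond 1 stroke at J2  (GY GY1: same side as bond 0)
bond 2 stroke at J3  (J2 needs exactly one f-in)
bond 3 stroke at R1  (J3 needs exactly one f-in)

b0 |J1
b1 |J2
b2 |J3
b3 |R1
b4 |J1
b5 |I1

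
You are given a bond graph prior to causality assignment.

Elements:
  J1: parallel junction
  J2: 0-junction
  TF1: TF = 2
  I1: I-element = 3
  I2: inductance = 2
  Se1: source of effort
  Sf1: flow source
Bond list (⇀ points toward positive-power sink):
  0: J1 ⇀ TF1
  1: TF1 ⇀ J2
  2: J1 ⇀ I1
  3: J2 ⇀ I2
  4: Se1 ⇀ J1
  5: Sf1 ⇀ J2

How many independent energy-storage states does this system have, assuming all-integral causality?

2  (I1, I2 all integral)

b4 stroke→J1  (source Se1 imposes e)
b5 stroke→Sf1  (Sf1 (Sf) sets flow on bond)
b0 stroke→TF1  (J1 effort already set via bond 4)
b2 stroke→I1  (J1 effort already set via bond 4)
b1 stroke→J2  (TF1: transformer flips bond 0)
b3 stroke→I2  (J2: bond 1 brought effort, rest push out)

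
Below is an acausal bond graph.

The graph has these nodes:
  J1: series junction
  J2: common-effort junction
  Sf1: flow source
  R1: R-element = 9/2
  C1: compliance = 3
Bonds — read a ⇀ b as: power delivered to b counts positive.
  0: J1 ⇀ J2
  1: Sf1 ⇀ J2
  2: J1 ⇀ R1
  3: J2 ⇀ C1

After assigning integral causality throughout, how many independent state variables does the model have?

#1 |Sf1  (Sf1: flow source, stroke at near end)
#3 |J2  (prefer integral on C1)
#0 |J1  (J2 effort already set via bond 3)
#2 |R1  (J1: last free bond brings flow in)

1  (C1 all integral)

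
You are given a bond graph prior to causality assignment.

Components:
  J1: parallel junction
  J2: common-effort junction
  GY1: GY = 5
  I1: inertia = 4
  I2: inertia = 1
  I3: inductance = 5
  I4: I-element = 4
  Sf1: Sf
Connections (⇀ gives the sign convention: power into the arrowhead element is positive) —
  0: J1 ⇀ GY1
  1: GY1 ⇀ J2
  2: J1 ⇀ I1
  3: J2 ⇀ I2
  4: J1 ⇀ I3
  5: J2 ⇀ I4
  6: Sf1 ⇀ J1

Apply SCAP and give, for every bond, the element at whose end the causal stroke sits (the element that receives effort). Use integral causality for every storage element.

#6 →Sf1  (Sf1 (Sf) sets flow on bond)
#2 →I1  (I1 integral (f out))
#3 →I2  (prefer integral on I2)
#4 →I3  (prefer integral on I3)
#0 →J1  (closing 0-jn rule on J1)
#1 →J2  (GY1: gyrator matches bond 0)
#5 →I4  (J2 effort already set via bond 1)

#0 stroke at J1
#1 stroke at J2
#2 stroke at I1
#3 stroke at I2
#4 stroke at I3
#5 stroke at I4
#6 stroke at Sf1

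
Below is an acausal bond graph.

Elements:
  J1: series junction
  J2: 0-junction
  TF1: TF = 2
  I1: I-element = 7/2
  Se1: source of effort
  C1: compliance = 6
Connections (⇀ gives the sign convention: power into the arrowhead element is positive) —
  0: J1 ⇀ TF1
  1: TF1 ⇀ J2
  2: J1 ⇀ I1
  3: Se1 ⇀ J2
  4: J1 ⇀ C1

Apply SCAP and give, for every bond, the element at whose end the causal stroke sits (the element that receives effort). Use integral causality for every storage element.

bond 0 stroke at J1
bond 1 stroke at TF1
bond 2 stroke at I1
bond 3 stroke at J2
bond 4 stroke at J1

#3 →J2  (source Se1 imposes e)
#1 →TF1  (common-e at J2 fixed by 3)
#0 →J1  (through TF1, causality passes straight; one stroke at TF1)
#2 →I1  (I1 outputs flow p/I1)
#4 →J1  (common-f at J1 fixed by 2)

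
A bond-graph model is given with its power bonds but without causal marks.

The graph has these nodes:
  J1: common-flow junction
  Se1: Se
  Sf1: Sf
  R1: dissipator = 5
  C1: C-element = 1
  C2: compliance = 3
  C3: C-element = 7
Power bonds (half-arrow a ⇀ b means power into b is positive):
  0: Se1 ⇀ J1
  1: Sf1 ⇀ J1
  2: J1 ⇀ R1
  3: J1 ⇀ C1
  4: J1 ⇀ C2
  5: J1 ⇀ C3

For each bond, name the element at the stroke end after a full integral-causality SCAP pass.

β0 stroke at J1  (Se1: effort source, stroke at far end)
β1 stroke at Sf1  (Sf1: flow source, stroke at near end)
β2 stroke at J1  (J1: bond 1 brought flow, rest push out)
β3 stroke at J1  (J1 flow already set via bond 1)
β4 stroke at J1  (J1 flow already set via bond 1)
β5 stroke at J1  (common-f at J1 fixed by 1)

β0 |J1
β1 |Sf1
β2 |J1
β3 |J1
β4 |J1
β5 |J1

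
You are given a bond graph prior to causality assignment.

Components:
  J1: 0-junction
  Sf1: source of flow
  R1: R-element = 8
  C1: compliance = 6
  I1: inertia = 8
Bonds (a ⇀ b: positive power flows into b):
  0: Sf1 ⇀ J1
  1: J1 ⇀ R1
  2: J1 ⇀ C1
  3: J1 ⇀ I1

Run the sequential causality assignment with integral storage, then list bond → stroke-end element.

#0 →Sf1  (Sf1: flow source, stroke at near end)
#2 →J1  (C1 outputs effort q/C1)
#1 →R1  (J1 effort already set via bond 2)
#3 →I1  (J1 effort already set via bond 2)

bond 0 |Sf1
bond 1 |R1
bond 2 |J1
bond 3 |I1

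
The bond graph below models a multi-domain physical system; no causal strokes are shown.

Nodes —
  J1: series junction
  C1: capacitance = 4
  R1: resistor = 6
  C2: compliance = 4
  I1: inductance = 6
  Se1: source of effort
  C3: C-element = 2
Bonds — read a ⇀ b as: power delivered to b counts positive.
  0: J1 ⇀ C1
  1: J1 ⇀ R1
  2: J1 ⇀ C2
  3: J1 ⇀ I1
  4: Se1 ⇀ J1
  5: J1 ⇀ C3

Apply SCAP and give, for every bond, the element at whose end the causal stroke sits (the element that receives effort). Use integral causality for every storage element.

b4 →J1  (Se1: effort source, stroke at far end)
b0 →J1  (C1: C, integral causality)
b2 →J1  (C2 outputs effort q/C2)
b3 →I1  (I1 integral (f out))
b1 →J1  (J1: bond 3 brought flow, rest push out)
b5 →J1  (J1: bond 3 brought flow, rest push out)

#0 |J1
#1 |J1
#2 |J1
#3 |I1
#4 |J1
#5 |J1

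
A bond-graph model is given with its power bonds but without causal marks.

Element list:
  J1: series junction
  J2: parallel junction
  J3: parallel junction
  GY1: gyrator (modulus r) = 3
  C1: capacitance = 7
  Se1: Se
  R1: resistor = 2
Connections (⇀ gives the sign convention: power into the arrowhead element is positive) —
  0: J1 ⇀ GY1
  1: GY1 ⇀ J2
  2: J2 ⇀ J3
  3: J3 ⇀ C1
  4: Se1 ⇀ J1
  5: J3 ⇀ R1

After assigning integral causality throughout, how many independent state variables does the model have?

1  (C1 all integral)

#4 →J1  (source Se1 imposes e)
#0 →GY1  (J1 needs exactly one f-in)
#1 →GY1  (GY GY1: same side as bond 0)
#2 →J2  (J2: last free bond brings effort in)
#3 →J3  (prefer integral on C1)
#5 →R1  (common-e at J3 fixed by 3)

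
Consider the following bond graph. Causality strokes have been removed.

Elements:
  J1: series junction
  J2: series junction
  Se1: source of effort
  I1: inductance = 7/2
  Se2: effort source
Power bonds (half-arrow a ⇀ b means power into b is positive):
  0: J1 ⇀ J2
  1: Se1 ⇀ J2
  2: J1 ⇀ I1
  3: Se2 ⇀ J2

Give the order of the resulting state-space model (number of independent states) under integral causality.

b1 →J2  (Se1: effort source, stroke at far end)
b3 →J2  (Se2 (Se) sets effort on bond)
b0 →J1  (J2 needs exactly one f-in)
b2 →I1  (J1: last free bond brings flow in)

1  (I1 all integral)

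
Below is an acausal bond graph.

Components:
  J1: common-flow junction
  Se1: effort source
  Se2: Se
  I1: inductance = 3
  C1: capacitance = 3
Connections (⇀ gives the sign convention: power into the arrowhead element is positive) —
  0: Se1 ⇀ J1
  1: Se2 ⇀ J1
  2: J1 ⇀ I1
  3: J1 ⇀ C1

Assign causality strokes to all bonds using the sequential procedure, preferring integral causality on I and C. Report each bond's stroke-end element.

#0 stroke→J1  (Se1 fixes effort; stroke away)
#1 stroke→J1  (Se2 (Se) sets effort on bond)
#2 stroke→I1  (prefer integral on I1)
#3 stroke→J1  (J1: bond 2 brought flow, rest push out)

b0 stroke at J1
b1 stroke at J1
b2 stroke at I1
b3 stroke at J1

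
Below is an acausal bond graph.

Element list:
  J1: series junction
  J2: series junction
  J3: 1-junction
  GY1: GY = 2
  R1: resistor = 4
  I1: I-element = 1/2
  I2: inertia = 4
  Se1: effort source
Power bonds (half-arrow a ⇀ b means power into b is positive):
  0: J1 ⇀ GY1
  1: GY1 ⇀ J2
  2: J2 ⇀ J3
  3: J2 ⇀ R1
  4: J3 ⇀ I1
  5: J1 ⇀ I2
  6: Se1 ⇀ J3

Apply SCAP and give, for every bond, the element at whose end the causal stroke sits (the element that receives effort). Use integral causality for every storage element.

β0 stroke→J1
β1 stroke→J2
β2 stroke→J3
β3 stroke→J2
β4 stroke→I1
β5 stroke→I2
β6 stroke→J3

β6 stroke→J3  (source Se1 imposes e)
β4 stroke→I1  (I1 integral (f out))
β2 stroke→J3  (1-jn J3 has f-setter on 4)
β1 stroke→J2  (J2: bond 2 brought flow, rest push out)
β3 stroke→J2  (common-f at J2 fixed by 2)
β0 stroke→J1  (GY1 both-in/both-out from 1)
β5 stroke→I2  (J1: last free bond brings flow in)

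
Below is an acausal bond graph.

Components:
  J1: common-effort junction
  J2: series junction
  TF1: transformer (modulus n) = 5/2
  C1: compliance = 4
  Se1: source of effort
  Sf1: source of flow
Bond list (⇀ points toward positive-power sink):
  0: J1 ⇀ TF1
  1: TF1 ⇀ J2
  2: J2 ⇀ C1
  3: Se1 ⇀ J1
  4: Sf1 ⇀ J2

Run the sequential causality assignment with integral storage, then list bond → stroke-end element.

#0 stroke at TF1
#1 stroke at J2
#2 stroke at J2
#3 stroke at J1
#4 stroke at Sf1

b3 stroke at J1  (Se1: effort source, stroke at far end)
b4 stroke at Sf1  (Sf1 fixes flow; stroke at Sf1)
b0 stroke at TF1  (common-e at J1 fixed by 3)
b1 stroke at J2  (common-f at J2 fixed by 4)
b2 stroke at J2  (1-jn J2 has f-setter on 4)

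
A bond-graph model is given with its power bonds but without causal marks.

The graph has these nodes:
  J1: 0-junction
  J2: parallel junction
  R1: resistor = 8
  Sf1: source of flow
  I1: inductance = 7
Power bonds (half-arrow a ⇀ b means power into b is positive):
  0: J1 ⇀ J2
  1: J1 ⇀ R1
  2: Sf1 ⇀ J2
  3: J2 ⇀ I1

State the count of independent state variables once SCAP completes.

#2 |Sf1  (Sf1 fixes flow; stroke at Sf1)
#3 |I1  (I1 outputs flow p/I1)
#0 |J2  (J2 needs exactly one e-in)
#1 |J1  (closing 0-jn rule on J1)

1  (I1 all integral)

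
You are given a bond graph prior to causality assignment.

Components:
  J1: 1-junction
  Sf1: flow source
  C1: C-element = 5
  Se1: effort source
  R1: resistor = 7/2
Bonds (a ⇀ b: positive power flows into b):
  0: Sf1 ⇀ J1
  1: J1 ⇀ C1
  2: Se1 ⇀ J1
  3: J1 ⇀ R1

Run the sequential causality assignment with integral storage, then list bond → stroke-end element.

bond 0 stroke at Sf1
bond 1 stroke at J1
bond 2 stroke at J1
bond 3 stroke at J1

bond 0 stroke at Sf1  (source Sf1 imposes f)
bond 2 stroke at J1  (Se1: effort source, stroke at far end)
bond 1 stroke at J1  (1-jn J1 has f-setter on 0)
bond 3 stroke at J1  (J1: bond 0 brought flow, rest push out)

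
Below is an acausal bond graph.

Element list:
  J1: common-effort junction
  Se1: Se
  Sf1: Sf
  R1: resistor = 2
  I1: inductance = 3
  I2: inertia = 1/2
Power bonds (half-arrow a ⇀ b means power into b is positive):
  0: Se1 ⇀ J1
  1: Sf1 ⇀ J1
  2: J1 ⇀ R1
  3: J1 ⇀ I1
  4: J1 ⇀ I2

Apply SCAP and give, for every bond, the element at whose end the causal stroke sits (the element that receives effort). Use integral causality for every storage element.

b0 stroke at J1
b1 stroke at Sf1
b2 stroke at R1
b3 stroke at I1
b4 stroke at I2

bond 0 stroke at J1  (Se1 (Se) sets effort on bond)
bond 1 stroke at Sf1  (Sf1: flow source, stroke at near end)
bond 2 stroke at R1  (0-jn J1 has e-setter on 0)
bond 3 stroke at I1  (J1: bond 0 brought effort, rest push out)
bond 4 stroke at I2  (0-jn J1 has e-setter on 0)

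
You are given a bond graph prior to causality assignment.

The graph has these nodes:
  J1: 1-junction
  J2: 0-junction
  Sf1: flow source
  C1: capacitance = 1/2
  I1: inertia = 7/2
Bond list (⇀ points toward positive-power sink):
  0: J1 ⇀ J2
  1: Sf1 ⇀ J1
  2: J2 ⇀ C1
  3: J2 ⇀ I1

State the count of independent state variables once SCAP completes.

2  (C1, I1 all integral)

b1 stroke at Sf1  (source Sf1 imposes f)
b0 stroke at J1  (J1: bond 1 brought flow, rest push out)
b2 stroke at J2  (prefer integral on C1)
b3 stroke at I1  (0-jn J2 has e-setter on 2)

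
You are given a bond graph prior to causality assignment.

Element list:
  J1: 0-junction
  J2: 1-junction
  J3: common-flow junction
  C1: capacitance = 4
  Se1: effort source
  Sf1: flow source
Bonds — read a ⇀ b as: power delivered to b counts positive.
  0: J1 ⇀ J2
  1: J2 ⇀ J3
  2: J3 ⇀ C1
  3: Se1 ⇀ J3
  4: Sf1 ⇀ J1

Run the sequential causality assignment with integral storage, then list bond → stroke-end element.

bond 0 stroke at J1
bond 1 stroke at J2
bond 2 stroke at J3
bond 3 stroke at J3
bond 4 stroke at Sf1

β3 |J3  (Se1 (Se) sets effort on bond)
β4 |Sf1  (Sf1 (Sf) sets flow on bond)
β0 |J1  (J1 needs exactly one e-in)
β1 |J2  (J2: bond 0 brought flow, rest push out)
β2 |J3  (J3: bond 1 brought flow, rest push out)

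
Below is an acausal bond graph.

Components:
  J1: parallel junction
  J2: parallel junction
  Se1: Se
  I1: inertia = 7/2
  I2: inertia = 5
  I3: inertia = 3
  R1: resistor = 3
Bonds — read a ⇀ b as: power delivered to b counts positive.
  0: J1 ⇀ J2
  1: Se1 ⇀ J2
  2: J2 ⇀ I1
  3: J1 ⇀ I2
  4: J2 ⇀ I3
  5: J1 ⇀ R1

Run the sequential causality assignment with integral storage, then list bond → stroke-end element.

#0 |J1
#1 |J2
#2 |I1
#3 |I2
#4 |I3
#5 |R1

β1 stroke→J2  (Se1 (Se) sets effort on bond)
β0 stroke→J1  (J2 effort already set via bond 1)
β2 stroke→I1  (J2 effort already set via bond 1)
β4 stroke→I3  (0-jn J2 has e-setter on 1)
β3 stroke→I2  (J1 effort already set via bond 0)
β5 stroke→R1  (0-jn J1 has e-setter on 0)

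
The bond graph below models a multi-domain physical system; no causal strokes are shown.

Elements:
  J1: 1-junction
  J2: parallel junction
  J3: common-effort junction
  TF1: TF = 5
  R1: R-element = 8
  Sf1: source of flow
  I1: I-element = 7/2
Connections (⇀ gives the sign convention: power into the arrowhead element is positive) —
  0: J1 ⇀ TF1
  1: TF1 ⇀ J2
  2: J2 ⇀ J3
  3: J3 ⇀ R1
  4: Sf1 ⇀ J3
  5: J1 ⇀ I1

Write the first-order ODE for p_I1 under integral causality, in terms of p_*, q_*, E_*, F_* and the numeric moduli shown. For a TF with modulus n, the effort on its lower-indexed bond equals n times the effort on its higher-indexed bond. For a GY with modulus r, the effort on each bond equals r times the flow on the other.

dp_I1/dt = -40*F_Sf1 - 400*p_I1/7

bond 4 stroke at Sf1  (source Sf1 imposes f)
bond 5 stroke at I1  (I1 outputs flow p/I1)
bond 0 stroke at J1  (1-jn J1 has f-setter on 5)
bond 1 stroke at TF1  (TF TF1: opposite of bond 0)
bond 2 stroke at J2  (only one effort-in slot at J2)
bond 3 stroke at J3  (closing 0-jn rule on J3)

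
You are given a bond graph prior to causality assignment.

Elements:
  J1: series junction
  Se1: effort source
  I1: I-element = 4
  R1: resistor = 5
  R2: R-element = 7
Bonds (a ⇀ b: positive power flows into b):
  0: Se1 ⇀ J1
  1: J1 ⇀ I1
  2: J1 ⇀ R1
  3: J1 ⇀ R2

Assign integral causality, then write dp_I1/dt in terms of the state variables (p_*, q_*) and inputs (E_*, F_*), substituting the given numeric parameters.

b0 →J1  (Se1 (Se) sets effort on bond)
b1 →I1  (I1: I, integral causality)
b2 →J1  (1-jn J1 has f-setter on 1)
b3 →J1  (1-jn J1 has f-setter on 1)

dp_I1/dt = E_Se1 - 3*p_I1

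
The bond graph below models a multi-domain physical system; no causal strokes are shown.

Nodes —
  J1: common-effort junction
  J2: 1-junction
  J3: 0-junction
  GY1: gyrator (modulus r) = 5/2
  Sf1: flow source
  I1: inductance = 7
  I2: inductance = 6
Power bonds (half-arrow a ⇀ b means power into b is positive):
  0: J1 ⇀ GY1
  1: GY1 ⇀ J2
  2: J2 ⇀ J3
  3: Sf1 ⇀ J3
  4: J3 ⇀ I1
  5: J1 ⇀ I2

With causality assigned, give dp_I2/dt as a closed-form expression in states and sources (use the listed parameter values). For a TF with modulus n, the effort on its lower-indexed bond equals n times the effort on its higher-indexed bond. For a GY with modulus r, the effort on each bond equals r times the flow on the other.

dp_I2/dt = -5*F_Sf1/2 + 5*p_I1/14

b3 →Sf1  (source Sf1 imposes f)
b4 →I1  (I1 integral (f out))
b2 →J3  (closing 0-jn rule on J3)
b1 →J2  (1-jn J2 has f-setter on 2)
b0 →J1  (GY1: gyrator matches bond 1)
b5 →I2  (common-e at J1 fixed by 0)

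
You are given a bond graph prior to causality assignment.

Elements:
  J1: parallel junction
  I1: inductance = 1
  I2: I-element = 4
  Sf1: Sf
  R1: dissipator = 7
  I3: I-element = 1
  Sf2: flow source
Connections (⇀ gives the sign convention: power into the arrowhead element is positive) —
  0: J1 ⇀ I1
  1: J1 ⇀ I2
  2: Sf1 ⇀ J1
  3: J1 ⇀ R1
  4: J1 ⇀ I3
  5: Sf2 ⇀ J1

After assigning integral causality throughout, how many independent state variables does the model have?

b2 stroke→Sf1  (Sf1 fixes flow; stroke at Sf1)
b5 stroke→Sf2  (Sf2 fixes flow; stroke at Sf2)
b0 stroke→I1  (I1 integral (f out))
b1 stroke→I2  (I2: I, integral causality)
b4 stroke→I3  (prefer integral on I3)
b3 stroke→J1  (J1 needs exactly one e-in)

3  (I1, I2, I3 all integral)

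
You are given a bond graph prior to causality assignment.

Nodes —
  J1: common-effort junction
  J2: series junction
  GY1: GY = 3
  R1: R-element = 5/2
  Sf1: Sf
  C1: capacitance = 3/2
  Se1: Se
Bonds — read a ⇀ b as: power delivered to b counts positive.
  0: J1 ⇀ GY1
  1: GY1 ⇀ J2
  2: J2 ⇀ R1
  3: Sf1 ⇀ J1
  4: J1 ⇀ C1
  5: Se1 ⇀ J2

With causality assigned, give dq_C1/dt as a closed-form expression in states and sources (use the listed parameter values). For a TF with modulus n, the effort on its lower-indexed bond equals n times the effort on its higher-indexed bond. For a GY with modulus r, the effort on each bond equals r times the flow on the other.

bond 3 |Sf1  (Sf1 (Sf) sets flow on bond)
bond 5 |J2  (source Se1 imposes e)
bond 4 |J1  (prefer integral on C1)
bond 0 |GY1  (common-e at J1 fixed by 4)
bond 1 |GY1  (GY1 both-in/both-out from 0)
bond 2 |J2  (common-f at J2 fixed by 1)

dq_C1/dt = E_Se1/3 + F_Sf1 - 5*q_C1/27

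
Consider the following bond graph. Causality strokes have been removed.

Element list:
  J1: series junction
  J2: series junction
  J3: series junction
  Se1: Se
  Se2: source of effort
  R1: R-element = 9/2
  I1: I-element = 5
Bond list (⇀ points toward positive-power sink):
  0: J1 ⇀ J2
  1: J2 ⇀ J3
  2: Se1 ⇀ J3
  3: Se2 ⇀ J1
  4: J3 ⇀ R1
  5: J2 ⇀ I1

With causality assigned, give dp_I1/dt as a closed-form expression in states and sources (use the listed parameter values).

β2 stroke at J3  (Se1: effort source, stroke at far end)
β3 stroke at J1  (source Se2 imposes e)
β0 stroke at J2  (J1: last free bond brings flow in)
β5 stroke at I1  (I1 integral (f out))
β1 stroke at J2  (J2 flow already set via bond 5)
β4 stroke at J3  (J3: bond 1 brought flow, rest push out)

dp_I1/dt = E_Se1 + E_Se2 - 9*p_I1/10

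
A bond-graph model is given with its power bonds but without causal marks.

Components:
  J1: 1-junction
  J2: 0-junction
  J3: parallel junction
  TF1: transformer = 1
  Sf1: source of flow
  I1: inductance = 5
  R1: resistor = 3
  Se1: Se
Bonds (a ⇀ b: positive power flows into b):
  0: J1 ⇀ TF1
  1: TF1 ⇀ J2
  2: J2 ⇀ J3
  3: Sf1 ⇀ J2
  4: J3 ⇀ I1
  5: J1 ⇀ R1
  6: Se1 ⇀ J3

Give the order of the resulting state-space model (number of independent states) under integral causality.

b3 stroke at Sf1  (source Sf1 imposes f)
b6 stroke at J3  (Se1 (Se) sets effort on bond)
b2 stroke at J2  (J3: bond 6 brought effort, rest push out)
b4 stroke at I1  (0-jn J3 has e-setter on 6)
b1 stroke at TF1  (0-jn J2 has e-setter on 2)
b0 stroke at J1  (through TF1, causality passes straight; one stroke at TF1)
b5 stroke at R1  (only one flow-in slot at J1)

1  (I1 all integral)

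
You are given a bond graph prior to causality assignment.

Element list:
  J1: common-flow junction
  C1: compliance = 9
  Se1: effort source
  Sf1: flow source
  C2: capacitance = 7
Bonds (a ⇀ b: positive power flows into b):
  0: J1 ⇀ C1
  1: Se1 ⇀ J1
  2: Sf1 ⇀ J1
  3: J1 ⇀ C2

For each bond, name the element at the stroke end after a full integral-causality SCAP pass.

β0 |J1
β1 |J1
β2 |Sf1
β3 |J1

β1 stroke at J1  (Se1 (Se) sets effort on bond)
β2 stroke at Sf1  (Sf1 fixes flow; stroke at Sf1)
β0 stroke at J1  (common-f at J1 fixed by 2)
β3 stroke at J1  (J1: bond 2 brought flow, rest push out)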